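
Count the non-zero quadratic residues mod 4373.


For prime p, the number of non-zero quadratic residues is (p-1)/2.
= (4373-1)/2
= 2186

2186


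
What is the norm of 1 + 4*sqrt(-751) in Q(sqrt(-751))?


N(a + b*sqrt(d)) = a^2 - d*b^2
= (1)^2 - (-751)*(4)^2
= 1 + 12016
= 12017

12017


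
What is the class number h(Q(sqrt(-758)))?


K = Q(sqrt(-758)). d mod 4 = 2, so D = disc(K) = 4d = -3032
h(K) equals the number of primitive reduced positive-definite forms (a, b, c) = a*x^2 + b*x*y + c*y^2 with b^2 - 4ac = D,
where reduced means |b| <= a <= c, with b >= 0 whenever |b| = a or a = c, and primitive means gcd(a, b, c) = 1.
Reduced forces 3a^2 <= |D| = 3032, so 1 <= a <= 31; b must have the parity of D, and c = (b^2 - D)/(4a) must be an integer >= a.
Enumerate a = 1..31, b in [-a, a]:
  a=1: (1, 0, 758)  [1]
  a=2: (2, 0, 379)  [1]
  a=3: (3, -2, 253), (3, 2, 253)  [2]
  a=4..5: none
  a=6: (6, -4, 127), (6, 4, 127)  [2]
  a=7..8: none
  a=9: (9, -8, 86), (9, 8, 86)  [2]
  a=10: none
  a=11: (11, -2, 69), (11, 2, 69)  [2]
  a=12: none
  a=13: (13, -6, 59), (13, 6, 59)  [2]
  a=14..17: none
  a=18: (18, -8, 43), (18, 8, 43)  [2]
  a=19..21: none
  a=22: (22, -20, 39), (22, 20, 39)  [2]
  a=23: (23, -2, 33), (23, 2, 33)  [2]
  a=24..25: none
  a=26: (26, -20, 33), (26, 20, 33)  [2]
  a=27: (27, -10, 29), (27, 10, 29)  [2]
  a=28..31: none
Total reduced forms: 1 + 1 + 2 + 2 + 2 + 2 + 2 + 2 + 2 + 2 + 2 + 2 = 22
h = 22

22


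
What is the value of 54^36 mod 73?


p = 73 is prime and the exponent is (p-1)/2 = 36, so by Euler's criterion 54^36 = (54/73) = +1 or -1 mod 73.
Compute by square-and-multiply:
  36 = 32 + 4 (binary 100100)
  Repeated squaring mod 73: 54^1 = 54, 54^2 = 69, 54^4 = 16, 54^8 = 37, 54^16 = 55, 54^32 = 32
  54^36 = 54^32 * 54^4 = 32 * 16 mod 73
    32 * 16 = 512 = 1 mod 73
  54^36 = 1 mod 73
Result 1: 54 is a quadratic residue mod 73.
54^36 mod 73 = 1

1


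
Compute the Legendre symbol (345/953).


p = 953 is prime, so compute (345/953) with the reciprocity algorithm (Jacobi-symbol steps: pull out 2s via (2/n), flip via reciprocity, reduce):
  reciprocity: (345/953) -> +(953/345)
  reduce: (263/345)
  reciprocity: (263/345) -> +(345/263)
  reduce: (82/263)
  pull out 2: (2/263) = +1  (since 263 mod 8 = 7)
  reciprocity: (41/263) -> +(263/41)
  reduce: (17/41)
  reciprocity: (17/41) -> +(41/17)
  reduce: (7/17)
  reciprocity: (7/17) -> +(17/7)
  reduce: (3/7)
  reciprocity: (3/7) -> -(7/3)
  reduce: (1/3)
  (1/3) = 1
Product of signs = -1
(345/953) = -1

-1


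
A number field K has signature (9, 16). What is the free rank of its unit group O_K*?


By Dirichlet's unit theorem:
rank = r1 + r2 - 1
= 9 + 16 - 1
= 24

24


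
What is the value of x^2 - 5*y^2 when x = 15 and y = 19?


x^2 - d*y^2
= 15^2 - 5*19^2
= 225 - 1805
= -1580

-1580


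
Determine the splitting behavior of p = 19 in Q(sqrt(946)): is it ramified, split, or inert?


K = Q(sqrt(946)). Since d mod 4 = 2, disc(K) = 3784.
Check p | disc: 3784 mod 19 = 3.
p does not divide disc. Compute Legendre symbol (d/p):
15^((19-1)/2) mod 19 = -1
(d/p) = -1, so p is inert: (p) stays prime with e=1, f=2, g=1.
Therefore p is inert.

inert


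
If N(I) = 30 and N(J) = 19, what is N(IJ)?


N(IJ) = N(I) * N(J)
= 30 * 19
= 570

570


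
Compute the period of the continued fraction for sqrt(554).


Run the CF algorithm for sqrt(554).
a_0 = floor(sqrt(554)) = 23; set m_0=0, q_0=1.
Recurrence: m' = q*a - m,  q' = (d - m'^2)/q,  a' = floor((a_0 + m')/q').
  step 1: m=23, q=25, a=1
  step 2: m=2, q=22, a=1
  step 3: m=20, q=7, a=6
  step 4: m=22, q=10, a=4
  step 5: m=18, q=23, a=1
  step 6: m=5, q=23, a=1
  step 7: m=18, q=10, a=4
  step 8: m=22, q=7, a=6
  step 9: m=20, q=22, a=1
  step 10: m=2, q=25, a=1
  step 11: m=23, q=1, a=46
a_11 = 2*a_0 = 46, so the period closes here.
sqrt(554) = [23; 1, 1, 6, 4, 1, 1, 4, 6, 1, 1, 46]
Period length = 11

11


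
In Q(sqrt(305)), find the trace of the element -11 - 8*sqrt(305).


Tr(a + b*sqrt(d)) = (a + b*sqrt(d)) + (a - b*sqrt(d)) = 2a
= 2 * (-11)
= -22

-22


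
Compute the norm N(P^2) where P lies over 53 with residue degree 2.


N(P^a) = p^(a*f)
= 53^(2*2)
= 53^4
= 7890481

7890481


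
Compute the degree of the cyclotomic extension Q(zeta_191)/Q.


The degree equals Euler's totient phi(191).
191 = 191
phi(191) = 190

190


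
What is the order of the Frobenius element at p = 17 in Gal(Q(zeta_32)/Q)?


The Frobenius at p in Gal(Q(zeta_n)/Q) = (Z/nZ)* is the class of p, so its order is ord_32(17), the smallest k >= 1 with 17^k = 1 mod 32.
n = 32 = 2^5, phi(32) = 16; the order divides phi(n).
Divisors of 16: 1, 2, 4, 8, 16
Repeated squaring mod 32: 17^1 = 17, 17^2 = 1, 17^4 = 1, 17^8 = 1, 17^16 = 1
Test divisors in increasing order:
  k=1: 17^1 = 17 mod 32
  k=2: 17^2 = 1 mod 32  <- first divisor giving 1
Order = 2

2


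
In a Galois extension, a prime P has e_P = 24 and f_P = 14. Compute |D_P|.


|D_P| = e * f
= 24 * 14
= 336

336


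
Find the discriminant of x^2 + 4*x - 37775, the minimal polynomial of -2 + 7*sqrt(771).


The element -2 + 7*sqrt(771) has minimal polynomial:
x^2 + 4*x - 37775
Discriminant = (4)^2 - 4*(-37775)
= 16 + 151100
= 151116

151116


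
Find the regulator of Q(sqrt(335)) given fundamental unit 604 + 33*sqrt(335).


epsilon = 604 + 33*sqrt(335)
= 1207.9992
R = ln(1207.9992)
= 7.0967

7.0967


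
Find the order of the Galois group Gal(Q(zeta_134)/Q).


|Gal(Q(zeta_134)/Q)| = phi(134)
= 66

66


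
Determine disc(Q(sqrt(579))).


For K = Q(sqrt(d)) with d squarefree: disc(K) = d if d = 1 mod 4, and disc(K) = 4d if d = 2 or 3 mod 4.
Here d = 579, and d mod 4 = 3.
d = 3 mod 4, not 1 (O_K = Z[sqrt(d)]), so disc(K) = 4d = 4 * (579) = 2316

2316


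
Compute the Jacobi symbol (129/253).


Compute (129/253) via quadratic reciprocity:
  reciprocity: (129/253) -> +(253/129)
  reduce: (124/129)
  pull out 2: (2/129) = +1  (since 129 mod 8 = 1)
  pull out 2: (2/129) = +1  (since 129 mod 8 = 1)
  reciprocity: (31/129) -> +(129/31)
  reduce: (5/31)
  reciprocity: (5/31) -> +(31/5)
  reduce: (1/5)
  (1/5) = 1
Product of signs = 1

1


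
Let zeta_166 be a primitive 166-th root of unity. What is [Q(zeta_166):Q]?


The degree equals Euler's totient phi(166).
166 = 2 * 83
phi(166) = 82

82


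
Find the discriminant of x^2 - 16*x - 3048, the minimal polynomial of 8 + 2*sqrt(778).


The element 8 + 2*sqrt(778) has minimal polynomial:
x^2 - 16*x - 3048
Discriminant = (-16)^2 - 4*(-3048)
= 256 + 12192
= 12448

12448


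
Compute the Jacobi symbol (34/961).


Compute (34/961) via quadratic reciprocity:
  pull out 2: (2/961) = +1  (since 961 mod 8 = 1)
  reciprocity: (17/961) -> +(961/17)
  reduce: (9/17)
  reciprocity: (9/17) -> +(17/9)
  reduce: (8/9)
  pull out 2: (2/9) = +1  (since 9 mod 8 = 1)
  pull out 2: (2/9) = +1  (since 9 mod 8 = 1)
  pull out 2: (2/9) = +1  (since 9 mod 8 = 1)
  (1/9) = 1
Product of signs = 1

1


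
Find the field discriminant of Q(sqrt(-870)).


For K = Q(sqrt(d)) with d squarefree: disc(K) = d if d = 1 mod 4, and disc(K) = 4d if d = 2 or 3 mod 4.
Here d = -870, and d mod 4 = 2.
d = 2 mod 4, not 1 (O_K = Z[sqrt(d)]), so disc(K) = 4d = 4 * (-870) = -3480

-3480


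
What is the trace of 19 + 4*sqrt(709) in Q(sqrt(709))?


Tr(a + b*sqrt(d)) = (a + b*sqrt(d)) + (a - b*sqrt(d)) = 2a
= 2 * (19)
= 38

38


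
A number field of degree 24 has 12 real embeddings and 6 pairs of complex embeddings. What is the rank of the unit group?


By Dirichlet's unit theorem:
rank = r1 + r2 - 1
= 12 + 6 - 1
= 17

17


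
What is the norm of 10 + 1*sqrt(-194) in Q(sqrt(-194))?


N(a + b*sqrt(d)) = a^2 - d*b^2
= (10)^2 - (-194)*(1)^2
= 100 + 194
= 294

294


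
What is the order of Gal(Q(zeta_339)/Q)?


|Gal(Q(zeta_339)/Q)| = phi(339)
= 224

224


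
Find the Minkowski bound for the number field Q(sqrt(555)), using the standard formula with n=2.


d = 555, d mod 4 = 3, so disc(K) = 4d = 2220; |disc(K)| = 2220
Real quadratic field, so n = 2, s = r2 = 0, r1 = 2
M = (n!/n^n) * (4/pi)^s * sqrt(|disc(K)|) = (2!/2^2) * (4/pi)^0 * sqrt(2220)
= 0.5 * 1.000000 * 47.116876
= 23.5584

23.5584


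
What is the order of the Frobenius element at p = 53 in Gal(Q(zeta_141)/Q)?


The Frobenius at p in Gal(Q(zeta_n)/Q) = (Z/nZ)* is the class of p, so its order is ord_141(53), the smallest k >= 1 with 53^k = 1 mod 141.
n = 141 = 3 * 47, phi(141) = 92; the order divides phi(n).
Divisors of 92: 1, 2, 4, 23, 46, 92
Repeated squaring mod 141: 53^1 = 53, 53^2 = 130, 53^4 = 121, 53^8 = 118, 53^16 = 106, 53^32 = 97, 53^64 = 103
Test divisors in increasing order:
  k=1: 53^1 = 53 mod 141
  k=2: 53^2 = 130 mod 141
  k=4: 53^4 = 121 mod 141
  k=23: 53^23 = 106 * 121 * 130 * 53 = 95 mod 141
  k=46: 53^46 = 97 * 118 * 121 * 130 = 1 mod 141  <- first divisor giving 1
Order = 46

46


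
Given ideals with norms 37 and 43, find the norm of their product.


N(IJ) = N(I) * N(J)
= 37 * 43
= 1591

1591


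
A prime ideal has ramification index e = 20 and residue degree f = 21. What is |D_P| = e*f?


|D_P| = e * f
= 20 * 21
= 420

420


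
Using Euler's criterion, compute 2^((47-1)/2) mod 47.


p = 47 is prime and the exponent is (p-1)/2 = 23, so by Euler's criterion 2^23 = (2/47) = +1 or -1 mod 47.
Compute by square-and-multiply:
  23 = 16 + 4 + 2 + 1 (binary 10111)
  Repeated squaring mod 47: 2^1 = 2, 2^2 = 4, 2^4 = 16, 2^8 = 21, 2^16 = 18
  2^23 = 2^16 * 2^4 * 2^2 * 2^1 = 18 * 16 * 4 * 2 mod 47
    18 * 16 = 288 = 6 mod 47
    6 * 4 = 24 = 24 mod 47
    24 * 2 = 48 = 1 mod 47
  2^23 = 1 mod 47
Result 1: 2 is a quadratic residue mod 47.
2^23 mod 47 = 1

1


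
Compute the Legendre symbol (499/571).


p = 571 is prime, so compute (499/571) with the reciprocity algorithm (Jacobi-symbol steps: pull out 2s via (2/n), flip via reciprocity, reduce):
  reciprocity: (499/571) -> -(571/499)
  reduce: (72/499)
  pull out 2: (2/499) = -1  (since 499 mod 8 = 3)
  pull out 2: (2/499) = -1  (since 499 mod 8 = 3)
  pull out 2: (2/499) = -1  (since 499 mod 8 = 3)
  reciprocity: (9/499) -> +(499/9)
  reduce: (4/9)
  pull out 2: (2/9) = +1  (since 9 mod 8 = 1)
  pull out 2: (2/9) = +1  (since 9 mod 8 = 1)
  (1/9) = 1
Product of signs = 1
(499/571) = 1

1


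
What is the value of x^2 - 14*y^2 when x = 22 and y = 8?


x^2 - d*y^2
= 22^2 - 14*8^2
= 484 - 896
= -412

-412


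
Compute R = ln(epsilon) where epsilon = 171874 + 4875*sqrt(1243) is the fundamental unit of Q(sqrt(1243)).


epsilon = 171874 + 4875*sqrt(1243)
= 343748.0000
R = ln(343748.0000)
= 12.7477

12.7477


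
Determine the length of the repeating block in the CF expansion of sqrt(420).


Run the CF algorithm for sqrt(420).
a_0 = floor(sqrt(420)) = 20; set m_0=0, q_0=1.
Recurrence: m' = q*a - m,  q' = (d - m'^2)/q,  a' = floor((a_0 + m')/q').
  step 1: m=20, q=20, a=2
  step 2: m=20, q=1, a=40
a_2 = 2*a_0 = 40, so the period closes here.
sqrt(420) = [20; 2, 40]
Period length = 2

2


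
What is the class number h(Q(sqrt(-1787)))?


K = Q(sqrt(-1787)). d mod 4 = 1, so D = disc(K) = d = -1787
h(K) equals the number of primitive reduced positive-definite forms (a, b, c) = a*x^2 + b*x*y + c*y^2 with b^2 - 4ac = D,
where reduced means |b| <= a <= c, with b >= 0 whenever |b| = a or a = c, and primitive means gcd(a, b, c) = 1.
Reduced forces 3a^2 <= |D| = 1787, so 1 <= a <= 24; b must have the parity of D, and c = (b^2 - D)/(4a) must be an integer >= a.
Enumerate a = 1..24, b in [-a, a]:
  a=1: (1, 1, 447)  [1]
  a=2: none
  a=3: (3, -1, 149), (3, 1, 149)  [2]
  a=4..8: none
  a=9: (9, -7, 51), (9, 7, 51)  [2]
  a=10..16: none
  a=17: (17, -7, 27), (17, 7, 27)  [2]
  a=18..24: none
Total reduced forms: 1 + 2 + 2 + 2 = 7
h = 7

7


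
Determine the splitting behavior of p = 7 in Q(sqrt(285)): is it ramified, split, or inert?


K = Q(sqrt(285)). Since d mod 4 = 1, disc(K) = 285.
Check p | disc: 285 mod 7 = 5.
p does not divide disc. Compute Legendre symbol (d/p):
5^((7-1)/2) mod 7 = -1
(d/p) = -1, so p is inert: (p) stays prime with e=1, f=2, g=1.
Therefore p is inert.

inert


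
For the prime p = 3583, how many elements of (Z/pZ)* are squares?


For prime p, the number of non-zero quadratic residues is (p-1)/2.
= (3583-1)/2
= 1791

1791


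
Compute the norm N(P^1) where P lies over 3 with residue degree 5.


N(P^a) = p^(a*f)
= 3^(1*5)
= 3^5
= 243

243


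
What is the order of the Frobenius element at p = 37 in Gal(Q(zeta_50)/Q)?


The Frobenius at p in Gal(Q(zeta_n)/Q) = (Z/nZ)* is the class of p, so its order is ord_50(37), the smallest k >= 1 with 37^k = 1 mod 50.
n = 50 = 2 * 5^2, phi(50) = 20; the order divides phi(n).
Divisors of 20: 1, 2, 4, 5, 10, 20
Repeated squaring mod 50: 37^1 = 37, 37^2 = 19, 37^4 = 11, 37^8 = 21, 37^16 = 41
Test divisors in increasing order:
  k=1: 37^1 = 37 mod 50
  k=2: 37^2 = 19 mod 50
  k=4: 37^4 = 11 mod 50
  k=5: 37^5 = 11 * 37 = 7 mod 50
  k=10: 37^10 = 21 * 19 = 49 mod 50
  k=20: 37^20 = 41 * 11 = 1 mod 50  <- first divisor giving 1
Order = 20

20


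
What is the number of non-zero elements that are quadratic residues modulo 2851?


For prime p, the number of non-zero quadratic residues is (p-1)/2.
= (2851-1)/2
= 1425

1425


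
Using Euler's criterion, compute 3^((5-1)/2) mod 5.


p = 5 is prime and the exponent is (p-1)/2 = 2, so by Euler's criterion 3^2 = (3/5) = +1 or -1 mod 5.
Compute by square-and-multiply:
  2 = 2 (binary 10)
  Repeated squaring mod 5: 3^1 = 3, 3^2 = 4
  3^2 = 4 mod 5
Result 4 = p - 1 = -1 mod 5: 3 is a quadratic non-residue mod 5. As a residue in [0, p-1] the value is 4.
3^2 mod 5 = 4

4


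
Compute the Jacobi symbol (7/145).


Compute (7/145) via quadratic reciprocity:
  reciprocity: (7/145) -> +(145/7)
  reduce: (5/7)
  reciprocity: (5/7) -> +(7/5)
  reduce: (2/5)
  pull out 2: (2/5) = -1  (since 5 mod 8 = 5)
  (1/5) = 1
Product of signs = -1

-1


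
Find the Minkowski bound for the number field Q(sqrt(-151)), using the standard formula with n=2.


d = -151, d mod 4 = 1, so disc(K) = d = -151; |disc(K)| = 151
Imaginary quadratic field, so n = 2, s = r2 = 1, r1 = 0
M = (n!/n^n) * (4/pi)^s * sqrt(|disc(K)|) = (2!/2^2) * (4/pi)^1 * sqrt(151)
= 0.5 * 1.273240 * 12.288206
= 7.8229

7.8229


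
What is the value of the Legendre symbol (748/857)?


p = 857 is prime, so compute (748/857) with the reciprocity algorithm (Jacobi-symbol steps: pull out 2s via (2/n), flip via reciprocity, reduce):
  pull out 2: (2/857) = +1  (since 857 mod 8 = 1)
  pull out 2: (2/857) = +1  (since 857 mod 8 = 1)
  reciprocity: (187/857) -> +(857/187)
  reduce: (109/187)
  reciprocity: (109/187) -> +(187/109)
  reduce: (78/109)
  pull out 2: (2/109) = -1  (since 109 mod 8 = 5)
  reciprocity: (39/109) -> +(109/39)
  reduce: (31/39)
  reciprocity: (31/39) -> -(39/31)
  reduce: (8/31)
  pull out 2: (2/31) = +1  (since 31 mod 8 = 7)
  pull out 2: (2/31) = +1  (since 31 mod 8 = 7)
  pull out 2: (2/31) = +1  (since 31 mod 8 = 7)
  (1/31) = 1
Product of signs = 1
(748/857) = 1

1


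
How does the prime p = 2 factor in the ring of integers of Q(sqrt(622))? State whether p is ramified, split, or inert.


K = Q(sqrt(622)). Since d mod 4 = 2, disc(K) = 2488.
Check p | disc: 2488 mod 2 = 0.
p divides disc, so p ramifies: (p) = P^2 with e=2, f=1, g=1.
Therefore p is ramified.

ramified


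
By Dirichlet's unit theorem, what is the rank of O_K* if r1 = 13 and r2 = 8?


By Dirichlet's unit theorem:
rank = r1 + r2 - 1
= 13 + 8 - 1
= 20

20


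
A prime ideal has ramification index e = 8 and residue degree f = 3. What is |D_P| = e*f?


|D_P| = e * f
= 8 * 3
= 24

24


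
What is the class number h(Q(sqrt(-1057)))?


K = Q(sqrt(-1057)). d mod 4 = 3, so D = disc(K) = 4d = -4228
h(K) equals the number of primitive reduced positive-definite forms (a, b, c) = a*x^2 + b*x*y + c*y^2 with b^2 - 4ac = D,
where reduced means |b| <= a <= c, with b >= 0 whenever |b| = a or a = c, and primitive means gcd(a, b, c) = 1.
Reduced forces 3a^2 <= |D| = 4228, so 1 <= a <= 37; b must have the parity of D, and c = (b^2 - D)/(4a) must be an integer >= a.
Enumerate a = 1..37, b in [-a, a]:
  a=1: (1, 0, 1057)  [1]
  a=2: (2, 2, 529)  [1]
  a=3..6: none
  a=7: (7, 0, 151)  [1]
  a=8..12: none
  a=13: (13, -6, 82), (13, 6, 82)  [2]
  a=14: (14, 14, 79)  [1]
  a=15..18: none
  a=19: (19, -16, 59), (19, 16, 59)  [2]
  a=20..22: none
  a=23: (23, -2, 46), (23, 2, 46)  [2]
  a=24..25: none
  a=26: (26, -6, 41), (26, 6, 41)  [2]
  a=27..28: none
  a=29: (29, -8, 37), (29, 8, 37)  [2]
  a=30: none
  a=31: (31, -22, 38), (31, 22, 38)  [2]
  a=32..37: none
Total reduced forms: 1 + 1 + 1 + 2 + 1 + 2 + 2 + 2 + 2 + 2 = 16
h = 16

16


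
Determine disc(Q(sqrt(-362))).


For K = Q(sqrt(d)) with d squarefree: disc(K) = d if d = 1 mod 4, and disc(K) = 4d if d = 2 or 3 mod 4.
Here d = -362, and d mod 4 = 2.
d = 2 mod 4, not 1 (O_K = Z[sqrt(d)]), so disc(K) = 4d = 4 * (-362) = -1448

-1448


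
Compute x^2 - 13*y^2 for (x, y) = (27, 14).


x^2 - d*y^2
= 27^2 - 13*14^2
= 729 - 2548
= -1819

-1819


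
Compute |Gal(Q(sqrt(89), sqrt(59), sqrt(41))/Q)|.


The 3 square roots of distinct primes are multiplicatively independent over Q,
so [K:Q] = 2^3 and Gal(K/Q) is isomorphic to (Z/2Z)^3.
|Gal| = 2^3 = 8

8


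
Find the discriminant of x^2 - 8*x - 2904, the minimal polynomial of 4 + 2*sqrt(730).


The element 4 + 2*sqrt(730) has minimal polynomial:
x^2 - 8*x - 2904
Discriminant = (-8)^2 - 4*(-2904)
= 64 + 11616
= 11680

11680


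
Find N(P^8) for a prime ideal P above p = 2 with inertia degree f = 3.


N(P^a) = p^(a*f)
= 2^(8*3)
= 2^24
= 16777216

16777216


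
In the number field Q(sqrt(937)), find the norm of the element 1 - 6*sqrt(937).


N(a + b*sqrt(d)) = a^2 - d*b^2
= (1)^2 - (937)*(-6)^2
= 1 - 33732
= -33731

-33731


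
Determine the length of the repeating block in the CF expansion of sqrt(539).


Run the CF algorithm for sqrt(539).
a_0 = floor(sqrt(539)) = 23; set m_0=0, q_0=1.
Recurrence: m' = q*a - m,  q' = (d - m'^2)/q,  a' = floor((a_0 + m')/q').
  step 1: m=23, q=10, a=4
  step 2: m=17, q=25, a=1
  step 3: m=8, q=19, a=1
  step 4: m=11, q=22, a=1
  step 5: m=11, q=19, a=1
  step 6: m=8, q=25, a=1
  step 7: m=17, q=10, a=4
  step 8: m=23, q=1, a=46
a_8 = 2*a_0 = 46, so the period closes here.
sqrt(539) = [23; 4, 1, 1, 1, 1, 1, 4, 46]
Period length = 8

8


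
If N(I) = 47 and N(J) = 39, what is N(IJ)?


N(IJ) = N(I) * N(J)
= 47 * 39
= 1833

1833


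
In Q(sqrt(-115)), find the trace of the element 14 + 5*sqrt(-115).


Tr(a + b*sqrt(d)) = (a + b*sqrt(d)) + (a - b*sqrt(d)) = 2a
= 2 * (14)
= 28

28


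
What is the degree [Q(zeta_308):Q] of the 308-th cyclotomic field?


The degree equals Euler's totient phi(308).
308 = 2^2 * 7 * 11
phi(308) = 120

120


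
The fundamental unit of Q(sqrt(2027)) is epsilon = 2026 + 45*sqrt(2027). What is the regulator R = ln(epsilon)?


epsilon = 2026 + 45*sqrt(2027)
= 4051.9998
R = ln(4051.9998)
= 8.3070

8.3070


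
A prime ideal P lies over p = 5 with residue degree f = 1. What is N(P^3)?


N(P^a) = p^(a*f)
= 5^(3*1)
= 5^3
= 125

125


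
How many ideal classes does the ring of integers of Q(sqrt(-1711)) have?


K = Q(sqrt(-1711)). d mod 4 = 1, so D = disc(K) = d = -1711
h(K) equals the number of primitive reduced positive-definite forms (a, b, c) = a*x^2 + b*x*y + c*y^2 with b^2 - 4ac = D,
where reduced means |b| <= a <= c, with b >= 0 whenever |b| = a or a = c, and primitive means gcd(a, b, c) = 1.
Reduced forces 3a^2 <= |D| = 1711, so 1 <= a <= 23; b must have the parity of D, and c = (b^2 - D)/(4a) must be an integer >= a.
Enumerate a = 1..23, b in [-a, a]:
  a=1: (1, 1, 428)  [1]
  a=2: (2, -1, 214), (2, 1, 214)  [2]
  a=3: none
  a=4: (4, -1, 107), (4, 1, 107)  [2]
  a=5: (5, -3, 86), (5, 3, 86)  [2]
  a=6: none
  a=7: (7, -5, 62), (7, 5, 62)  [2]
  a=8: (8, -7, 55), (8, 7, 55)  [2]
  a=9: none
  a=10: (10, -7, 44), (10, -3, 43), (10, 3, 43), (10, 7, 44)  [4]
  a=11: (11, -7, 40), (11, 7, 40)  [2]
  a=12..13: none
  a=14: (14, -9, 32), (14, -5, 31), (14, 5, 31), (14, 9, 32)  [4]
  a=15: none
  a=16: (16, -9, 28), (16, 9, 28)  [2]
  a=17..19: none
  a=20: (20, -17, 25), (20, -7, 22), (20, 7, 22), (20, 17, 25)  [4]
  a=21: none
  a=22: (22, 15, 22)  [1]
  a=23: none
Total reduced forms: 1 + 2 + 2 + 2 + 2 + 2 + 4 + 2 + 4 + 2 + 4 + 1 = 28
h = 28

28


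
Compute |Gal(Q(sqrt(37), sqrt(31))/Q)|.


The 2 square roots of distinct primes are multiplicatively independent over Q,
so [K:Q] = 2^2 and Gal(K/Q) is isomorphic to (Z/2Z)^2.
|Gal| = 2^2 = 4

4


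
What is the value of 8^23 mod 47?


p = 47 is prime and the exponent is (p-1)/2 = 23, so by Euler's criterion 8^23 = (8/47) = +1 or -1 mod 47.
Compute by square-and-multiply:
  23 = 16 + 4 + 2 + 1 (binary 10111)
  Repeated squaring mod 47: 8^1 = 8, 8^2 = 17, 8^4 = 7, 8^8 = 2, 8^16 = 4
  8^23 = 8^16 * 8^4 * 8^2 * 8^1 = 4 * 7 * 17 * 8 mod 47
    4 * 7 = 28 = 28 mod 47
    28 * 17 = 476 = 6 mod 47
    6 * 8 = 48 = 1 mod 47
  8^23 = 1 mod 47
Result 1: 8 is a quadratic residue mod 47.
8^23 mod 47 = 1

1


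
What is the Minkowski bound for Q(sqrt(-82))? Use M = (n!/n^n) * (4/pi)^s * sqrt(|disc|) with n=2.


d = -82, d mod 4 = 2, so disc(K) = 4d = -328; |disc(K)| = 328
Imaginary quadratic field, so n = 2, s = r2 = 1, r1 = 0
M = (n!/n^n) * (4/pi)^s * sqrt(|disc(K)|) = (2!/2^2) * (4/pi)^1 * sqrt(328)
= 0.5 * 1.273240 * 18.110770
= 11.5297

11.5297


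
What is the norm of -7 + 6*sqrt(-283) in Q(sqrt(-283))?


N(a + b*sqrt(d)) = a^2 - d*b^2
= (-7)^2 - (-283)*(6)^2
= 49 + 10188
= 10237

10237


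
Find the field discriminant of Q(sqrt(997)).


For K = Q(sqrt(d)) with d squarefree: disc(K) = d if d = 1 mod 4, and disc(K) = 4d if d = 2 or 3 mod 4.
Here d = 997, and d mod 4 = 1.
d = 1 mod 4 (O_K = Z[(1+sqrt(d))/2]), so disc(K) = d = 997

997


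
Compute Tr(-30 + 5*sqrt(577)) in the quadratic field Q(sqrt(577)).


Tr(a + b*sqrt(d)) = (a + b*sqrt(d)) + (a - b*sqrt(d)) = 2a
= 2 * (-30)
= -60

-60


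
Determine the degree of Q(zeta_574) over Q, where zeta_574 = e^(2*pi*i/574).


The degree equals Euler's totient phi(574).
574 = 2 * 7 * 41
phi(574) = 240

240


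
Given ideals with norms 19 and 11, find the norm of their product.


N(IJ) = N(I) * N(J)
= 19 * 11
= 209

209


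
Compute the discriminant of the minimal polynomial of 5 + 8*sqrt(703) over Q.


The element 5 + 8*sqrt(703) has minimal polynomial:
x^2 - 10*x - 44967
Discriminant = (-10)^2 - 4*(-44967)
= 100 + 179868
= 179968

179968


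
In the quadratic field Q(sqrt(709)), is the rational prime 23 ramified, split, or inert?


K = Q(sqrt(709)). Since d mod 4 = 1, disc(K) = 709.
Check p | disc: 709 mod 23 = 19.
p does not divide disc. Compute Legendre symbol (d/p):
19^((23-1)/2) mod 23 = -1
(d/p) = -1, so p is inert: (p) stays prime with e=1, f=2, g=1.
Therefore p is inert.

inert


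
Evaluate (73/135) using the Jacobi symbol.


Compute (73/135) via quadratic reciprocity:
  reciprocity: (73/135) -> +(135/73)
  reduce: (62/73)
  pull out 2: (2/73) = +1  (since 73 mod 8 = 1)
  reciprocity: (31/73) -> +(73/31)
  reduce: (11/31)
  reciprocity: (11/31) -> -(31/11)
  reduce: (9/11)
  reciprocity: (9/11) -> +(11/9)
  reduce: (2/9)
  pull out 2: (2/9) = +1  (since 9 mod 8 = 1)
  (1/9) = 1
Product of signs = -1

-1


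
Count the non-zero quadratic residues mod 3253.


For prime p, the number of non-zero quadratic residues is (p-1)/2.
= (3253-1)/2
= 1626

1626


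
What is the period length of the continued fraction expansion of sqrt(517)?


Run the CF algorithm for sqrt(517).
a_0 = floor(sqrt(517)) = 22; set m_0=0, q_0=1.
Recurrence: m' = q*a - m,  q' = (d - m'^2)/q,  a' = floor((a_0 + m')/q').
  step 1: m=22, q=33, a=1
  step 2: m=11, q=12, a=2
  step 3: m=13, q=29, a=1
  step 4: m=16, q=9, a=4
  step 5: m=20, q=13, a=3
  step 6: m=19, q=12, a=3
  step 7: m=17, q=19, a=2
  step 8: m=21, q=4, a=10
  step 9: m=19, q=39, a=1
  step 10: m=20, q=3, a=14
  step 11: m=22, q=11, a=4
  step 12: m=22, q=3, a=14
  step 13: m=20, q=39, a=1
  step 14: m=19, q=4, a=10
  step 15: m=21, q=19, a=2
  step 16: m=17, q=12, a=3
  step 17: m=19, q=13, a=3
  step 18: m=20, q=9, a=4
  step 19: m=16, q=29, a=1
  step 20: m=13, q=12, a=2
  step 21: m=11, q=33, a=1
  step 22: m=22, q=1, a=44
a_22 = 2*a_0 = 44, so the period closes here.
sqrt(517) = [22; 1, 2, 1, 4, 3, 3, 2, 10, 1, 14, 4, 14, 1, 10, 2, 3, 3, 4, 1, 2, 1, 44]
Period length = 22

22


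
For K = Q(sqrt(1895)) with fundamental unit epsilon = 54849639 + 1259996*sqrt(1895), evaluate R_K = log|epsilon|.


epsilon = 54849639 + 1259996*sqrt(1895)
= 1.0970e+08
R = ln(1.0970e+08)
= 18.5133

18.5133


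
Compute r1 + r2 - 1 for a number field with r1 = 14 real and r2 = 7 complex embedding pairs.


By Dirichlet's unit theorem:
rank = r1 + r2 - 1
= 14 + 7 - 1
= 20

20


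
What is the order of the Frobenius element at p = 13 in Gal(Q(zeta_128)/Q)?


The Frobenius at p in Gal(Q(zeta_n)/Q) = (Z/nZ)* is the class of p, so its order is ord_128(13), the smallest k >= 1 with 13^k = 1 mod 128.
n = 128 = 2^7, phi(128) = 64; the order divides phi(n).
Divisors of 64: 1, 2, 4, 8, 16, 32, 64
Repeated squaring mod 128: 13^1 = 13, 13^2 = 41, 13^4 = 17, 13^8 = 33, 13^16 = 65, 13^32 = 1, 13^64 = 1
Test divisors in increasing order:
  k=1: 13^1 = 13 mod 128
  k=2: 13^2 = 41 mod 128
  k=4: 13^4 = 17 mod 128
  k=8: 13^8 = 33 mod 128
  k=16: 13^16 = 65 mod 128
  k=32: 13^32 = 1 mod 128  <- first divisor giving 1
Order = 32

32


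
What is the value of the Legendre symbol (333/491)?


p = 491 is prime, so compute (333/491) with the reciprocity algorithm (Jacobi-symbol steps: pull out 2s via (2/n), flip via reciprocity, reduce):
  reciprocity: (333/491) -> +(491/333)
  reduce: (158/333)
  pull out 2: (2/333) = -1  (since 333 mod 8 = 5)
  reciprocity: (79/333) -> +(333/79)
  reduce: (17/79)
  reciprocity: (17/79) -> +(79/17)
  reduce: (11/17)
  reciprocity: (11/17) -> +(17/11)
  reduce: (6/11)
  pull out 2: (2/11) = -1  (since 11 mod 8 = 3)
  reciprocity: (3/11) -> -(11/3)
  reduce: (2/3)
  pull out 2: (2/3) = -1  (since 3 mod 8 = 3)
  (1/3) = 1
Product of signs = 1
(333/491) = 1

1


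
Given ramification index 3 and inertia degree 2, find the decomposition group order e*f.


|D_P| = e * f
= 3 * 2
= 6

6


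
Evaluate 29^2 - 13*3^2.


x^2 - d*y^2
= 29^2 - 13*3^2
= 841 - 117
= 724

724


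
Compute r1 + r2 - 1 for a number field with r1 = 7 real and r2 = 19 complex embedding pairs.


By Dirichlet's unit theorem:
rank = r1 + r2 - 1
= 7 + 19 - 1
= 25

25


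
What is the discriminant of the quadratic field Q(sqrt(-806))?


For K = Q(sqrt(d)) with d squarefree: disc(K) = d if d = 1 mod 4, and disc(K) = 4d if d = 2 or 3 mod 4.
Here d = -806, and d mod 4 = 2.
d = 2 mod 4, not 1 (O_K = Z[sqrt(d)]), so disc(K) = 4d = 4 * (-806) = -3224

-3224


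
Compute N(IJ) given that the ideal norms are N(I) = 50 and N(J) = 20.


N(IJ) = N(I) * N(J)
= 50 * 20
= 1000

1000


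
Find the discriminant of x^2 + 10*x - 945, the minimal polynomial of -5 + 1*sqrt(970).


The element -5 + 1*sqrt(970) has minimal polynomial:
x^2 + 10*x - 945
Discriminant = (10)^2 - 4*(-945)
= 100 + 3780
= 3880

3880


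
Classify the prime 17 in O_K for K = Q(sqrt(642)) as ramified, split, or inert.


K = Q(sqrt(642)). Since d mod 4 = 2, disc(K) = 2568.
Check p | disc: 2568 mod 17 = 1.
p does not divide disc. Compute Legendre symbol (d/p):
13^((17-1)/2) mod 17 = 1
(d/p) = 1, so p splits: (p) = P*P' with e=1, f=1, g=2.
Therefore p is split.

split


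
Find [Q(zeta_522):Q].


The degree equals Euler's totient phi(522).
522 = 2 * 3^2 * 29
phi(522) = 168

168


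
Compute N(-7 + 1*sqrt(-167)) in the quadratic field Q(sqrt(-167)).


N(a + b*sqrt(d)) = a^2 - d*b^2
= (-7)^2 - (-167)*(1)^2
= 49 + 167
= 216

216


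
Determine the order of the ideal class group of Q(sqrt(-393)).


K = Q(sqrt(-393)). d mod 4 = 3, so D = disc(K) = 4d = -1572
h(K) equals the number of primitive reduced positive-definite forms (a, b, c) = a*x^2 + b*x*y + c*y^2 with b^2 - 4ac = D,
where reduced means |b| <= a <= c, with b >= 0 whenever |b| = a or a = c, and primitive means gcd(a, b, c) = 1.
Reduced forces 3a^2 <= |D| = 1572, so 1 <= a <= 22; b must have the parity of D, and c = (b^2 - D)/(4a) must be an integer >= a.
Enumerate a = 1..22, b in [-a, a]:
  a=1: (1, 0, 393)  [1]
  a=2: (2, 2, 197)  [1]
  a=3: (3, 0, 131)  [1]
  a=4..5: none
  a=6: (6, 6, 67)  [1]
  a=7..10: none
  a=11: (11, -10, 38), (11, 10, 38)  [2]
  a=12: none
  a=13: (13, -12, 33), (13, 12, 33)  [2]
  a=14..16: none
  a=17: (17, -14, 26), (17, 14, 26)  [2]
  a=18: none
  a=19: (19, -10, 22), (19, 10, 22)  [2]
  a=20..22: none
Total reduced forms: 1 + 1 + 1 + 1 + 2 + 2 + 2 + 2 = 12
h = 12

12


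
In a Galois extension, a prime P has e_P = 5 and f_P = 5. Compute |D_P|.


|D_P| = e * f
= 5 * 5
= 25

25


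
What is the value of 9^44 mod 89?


p = 89 is prime and the exponent is (p-1)/2 = 44, so by Euler's criterion 9^44 = (9/89) = +1 or -1 mod 89.
Compute by square-and-multiply:
  44 = 32 + 8 + 4 (binary 101100)
  Repeated squaring mod 89: 9^1 = 9, 9^2 = 81, 9^4 = 64, 9^8 = 2, 9^16 = 4, 9^32 = 16
  9^44 = 9^32 * 9^8 * 9^4 = 16 * 2 * 64 mod 89
    16 * 2 = 32 = 32 mod 89
    32 * 64 = 2048 = 1 mod 89
  9^44 = 1 mod 89
Result 1: 9 is a quadratic residue mod 89.
9^44 mod 89 = 1

1


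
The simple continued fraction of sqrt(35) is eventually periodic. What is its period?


Run the CF algorithm for sqrt(35).
a_0 = floor(sqrt(35)) = 5; set m_0=0, q_0=1.
Recurrence: m' = q*a - m,  q' = (d - m'^2)/q,  a' = floor((a_0 + m')/q').
  step 1: m=5, q=10, a=1
  step 2: m=5, q=1, a=10
a_2 = 2*a_0 = 10, so the period closes here.
sqrt(35) = [5; 1, 10]
Period length = 2

2


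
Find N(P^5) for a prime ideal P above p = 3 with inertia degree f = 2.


N(P^a) = p^(a*f)
= 3^(5*2)
= 3^10
= 59049

59049


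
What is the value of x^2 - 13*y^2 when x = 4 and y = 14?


x^2 - d*y^2
= 4^2 - 13*14^2
= 16 - 2548
= -2532

-2532


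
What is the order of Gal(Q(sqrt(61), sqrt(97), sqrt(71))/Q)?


The 3 square roots of distinct primes are multiplicatively independent over Q,
so [K:Q] = 2^3 and Gal(K/Q) is isomorphic to (Z/2Z)^3.
|Gal| = 2^3 = 8

8


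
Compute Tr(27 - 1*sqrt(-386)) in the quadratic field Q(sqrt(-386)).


Tr(a + b*sqrt(d)) = (a + b*sqrt(d)) + (a - b*sqrt(d)) = 2a
= 2 * (27)
= 54

54


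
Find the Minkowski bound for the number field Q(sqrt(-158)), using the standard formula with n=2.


d = -158, d mod 4 = 2, so disc(K) = 4d = -632; |disc(K)| = 632
Imaginary quadratic field, so n = 2, s = r2 = 1, r1 = 0
M = (n!/n^n) * (4/pi)^s * sqrt(|disc(K)|) = (2!/2^2) * (4/pi)^1 * sqrt(632)
= 0.5 * 1.273240 * 25.139610
= 16.0044

16.0044


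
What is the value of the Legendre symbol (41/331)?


p = 331 is prime, so compute (41/331) with the reciprocity algorithm (Jacobi-symbol steps: pull out 2s via (2/n), flip via reciprocity, reduce):
  reciprocity: (41/331) -> +(331/41)
  reduce: (3/41)
  reciprocity: (3/41) -> +(41/3)
  reduce: (2/3)
  pull out 2: (2/3) = -1  (since 3 mod 8 = 3)
  (1/3) = 1
Product of signs = -1
(41/331) = -1

-1


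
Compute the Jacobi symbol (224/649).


Compute (224/649) via quadratic reciprocity:
  pull out 2: (2/649) = +1  (since 649 mod 8 = 1)
  pull out 2: (2/649) = +1  (since 649 mod 8 = 1)
  pull out 2: (2/649) = +1  (since 649 mod 8 = 1)
  pull out 2: (2/649) = +1  (since 649 mod 8 = 1)
  pull out 2: (2/649) = +1  (since 649 mod 8 = 1)
  reciprocity: (7/649) -> +(649/7)
  reduce: (5/7)
  reciprocity: (5/7) -> +(7/5)
  reduce: (2/5)
  pull out 2: (2/5) = -1  (since 5 mod 8 = 5)
  (1/5) = 1
Product of signs = -1

-1


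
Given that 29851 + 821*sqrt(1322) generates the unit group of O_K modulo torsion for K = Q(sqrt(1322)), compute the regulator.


epsilon = 29851 + 821*sqrt(1322)
= 59702.0000
R = ln(59702.0000)
= 10.9971

10.9971


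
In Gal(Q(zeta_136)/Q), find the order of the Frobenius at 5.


The Frobenius at p in Gal(Q(zeta_n)/Q) = (Z/nZ)* is the class of p, so its order is ord_136(5), the smallest k >= 1 with 5^k = 1 mod 136.
n = 136 = 2^3 * 17, phi(136) = 64; the order divides phi(n).
Divisors of 64: 1, 2, 4, 8, 16, 32, 64
Repeated squaring mod 136: 5^1 = 5, 5^2 = 25, 5^4 = 81, 5^8 = 33, 5^16 = 1, 5^32 = 1, 5^64 = 1
Test divisors in increasing order:
  k=1: 5^1 = 5 mod 136
  k=2: 5^2 = 25 mod 136
  k=4: 5^4 = 81 mod 136
  k=8: 5^8 = 33 mod 136
  k=16: 5^16 = 1 mod 136  <- first divisor giving 1
Order = 16

16


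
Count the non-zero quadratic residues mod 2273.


For prime p, the number of non-zero quadratic residues is (p-1)/2.
= (2273-1)/2
= 1136

1136


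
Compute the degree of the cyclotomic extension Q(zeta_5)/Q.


The degree equals Euler's totient phi(5).
5 = 5
phi(5) = 4

4


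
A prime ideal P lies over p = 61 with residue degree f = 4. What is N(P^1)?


N(P^a) = p^(a*f)
= 61^(1*4)
= 61^4
= 13845841

13845841


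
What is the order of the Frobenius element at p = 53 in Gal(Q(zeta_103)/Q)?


The Frobenius at p in Gal(Q(zeta_n)/Q) = (Z/nZ)* is the class of p, so its order is ord_103(53), the smallest k >= 1 with 53^k = 1 mod 103.
n = 103 = 103, phi(103) = 102; the order divides phi(n).
Divisors of 102: 1, 2, 3, 6, 17, 34, 51, 102
Repeated squaring mod 103: 53^1 = 53, 53^2 = 28, 53^4 = 63, 53^8 = 55, 53^16 = 38, 53^32 = 2, 53^64 = 4
Test divisors in increasing order:
  k=1: 53^1 = 53 mod 103
  k=2: 53^2 = 28 mod 103
  k=3: 53^3 = 28 * 53 = 42 mod 103
  k=6: 53^6 = 63 * 28 = 13 mod 103
  k=17: 53^17 = 38 * 53 = 57 mod 103
  k=34: 53^34 = 2 * 28 = 56 mod 103
  k=51: 53^51 = 2 * 38 * 28 * 53 = 102 mod 103
  k=102: 53^102 = 4 * 2 * 63 * 28 = 1 mod 103  <- first divisor giving 1
Order = 102

102


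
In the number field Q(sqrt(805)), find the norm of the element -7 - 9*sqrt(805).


N(a + b*sqrt(d)) = a^2 - d*b^2
= (-7)^2 - (805)*(-9)^2
= 49 - 65205
= -65156

-65156


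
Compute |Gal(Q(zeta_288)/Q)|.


|Gal(Q(zeta_288)/Q)| = phi(288)
= 96

96


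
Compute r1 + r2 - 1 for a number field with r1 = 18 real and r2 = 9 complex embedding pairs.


By Dirichlet's unit theorem:
rank = r1 + r2 - 1
= 18 + 9 - 1
= 26

26


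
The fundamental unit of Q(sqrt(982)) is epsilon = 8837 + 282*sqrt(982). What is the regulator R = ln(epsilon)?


epsilon = 8837 + 282*sqrt(982)
= 17673.9999
R = ln(17673.9999)
= 9.7798

9.7798


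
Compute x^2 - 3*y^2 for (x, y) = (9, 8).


x^2 - d*y^2
= 9^2 - 3*8^2
= 81 - 192
= -111

-111


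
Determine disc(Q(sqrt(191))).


For K = Q(sqrt(d)) with d squarefree: disc(K) = d if d = 1 mod 4, and disc(K) = 4d if d = 2 or 3 mod 4.
Here d = 191, and d mod 4 = 3.
d = 3 mod 4, not 1 (O_K = Z[sqrt(d)]), so disc(K) = 4d = 4 * (191) = 764

764


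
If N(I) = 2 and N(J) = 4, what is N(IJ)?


N(IJ) = N(I) * N(J)
= 2 * 4
= 8

8


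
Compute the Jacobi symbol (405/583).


Compute (405/583) via quadratic reciprocity:
  reciprocity: (405/583) -> +(583/405)
  reduce: (178/405)
  pull out 2: (2/405) = -1  (since 405 mod 8 = 5)
  reciprocity: (89/405) -> +(405/89)
  reduce: (49/89)
  reciprocity: (49/89) -> +(89/49)
  reduce: (40/49)
  pull out 2: (2/49) = +1  (since 49 mod 8 = 1)
  pull out 2: (2/49) = +1  (since 49 mod 8 = 1)
  pull out 2: (2/49) = +1  (since 49 mod 8 = 1)
  reciprocity: (5/49) -> +(49/5)
  reduce: (4/5)
  pull out 2: (2/5) = -1  (since 5 mod 8 = 5)
  pull out 2: (2/5) = -1  (since 5 mod 8 = 5)
  (1/5) = 1
Product of signs = -1

-1


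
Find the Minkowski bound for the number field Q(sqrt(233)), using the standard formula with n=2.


d = 233, d mod 4 = 1, so disc(K) = d = 233; |disc(K)| = 233
Real quadratic field, so n = 2, s = r2 = 0, r1 = 2
M = (n!/n^n) * (4/pi)^s * sqrt(|disc(K)|) = (2!/2^2) * (4/pi)^0 * sqrt(233)
= 0.5 * 1.000000 * 15.264338
= 7.6322

7.6322


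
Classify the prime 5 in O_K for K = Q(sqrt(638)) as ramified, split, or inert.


K = Q(sqrt(638)). Since d mod 4 = 2, disc(K) = 2552.
Check p | disc: 2552 mod 5 = 2.
p does not divide disc. Compute Legendre symbol (d/p):
3^((5-1)/2) mod 5 = -1
(d/p) = -1, so p is inert: (p) stays prime with e=1, f=2, g=1.
Therefore p is inert.

inert


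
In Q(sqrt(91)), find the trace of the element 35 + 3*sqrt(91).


Tr(a + b*sqrt(d)) = (a + b*sqrt(d)) + (a - b*sqrt(d)) = 2a
= 2 * (35)
= 70

70


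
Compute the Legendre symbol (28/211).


p = 211 is prime, so compute (28/211) with the reciprocity algorithm (Jacobi-symbol steps: pull out 2s via (2/n), flip via reciprocity, reduce):
  pull out 2: (2/211) = -1  (since 211 mod 8 = 3)
  pull out 2: (2/211) = -1  (since 211 mod 8 = 3)
  reciprocity: (7/211) -> -(211/7)
  reduce: (1/7)
  (1/7) = 1
Product of signs = -1
(28/211) = -1

-1


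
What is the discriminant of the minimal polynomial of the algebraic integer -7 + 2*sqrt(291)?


The element -7 + 2*sqrt(291) has minimal polynomial:
x^2 + 14*x - 1115
Discriminant = (14)^2 - 4*(-1115)
= 196 + 4460
= 4656

4656


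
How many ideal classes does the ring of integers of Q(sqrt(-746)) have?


K = Q(sqrt(-746)). d mod 4 = 2, so D = disc(K) = 4d = -2984
h(K) equals the number of primitive reduced positive-definite forms (a, b, c) = a*x^2 + b*x*y + c*y^2 with b^2 - 4ac = D,
where reduced means |b| <= a <= c, with b >= 0 whenever |b| = a or a = c, and primitive means gcd(a, b, c) = 1.
Reduced forces 3a^2 <= |D| = 2984, so 1 <= a <= 31; b must have the parity of D, and c = (b^2 - D)/(4a) must be an integer >= a.
Enumerate a = 1..31, b in [-a, a]:
  a=1: (1, 0, 746)  [1]
  a=2: (2, 0, 373)  [1]
  a=3: (3, -2, 249), (3, 2, 249)  [2]
  a=4: none
  a=5: (5, -4, 150), (5, 4, 150)  [2]
  a=6: (6, -4, 125), (6, 4, 125)  [2]
  a=7..8: none
  a=9: (9, -2, 83), (9, 2, 83)  [2]
  a=10: (10, -4, 75), (10, 4, 75)  [2]
  a=11..14: none
  a=15: (15, -14, 53), (15, -4, 50), (15, 4, 50), (15, 14, 53)  [4]
  a=16: none
  a=17: (17, -12, 46), (17, 12, 46)  [2]
  a=18: (18, -16, 45), (18, 16, 45)  [2]
  a=19..22: none
  a=23: (23, -12, 34), (23, 12, 34)  [2]
  a=24: none
  a=25: (25, -4, 30), (25, 4, 30)  [2]
  a=26: none
  a=27: (27, -16, 30), (27, 16, 30)  [2]
  a=28..31: none
Total reduced forms: 1 + 1 + 2 + 2 + 2 + 2 + 2 + 4 + 2 + 2 + 2 + 2 + 2 = 26
h = 26

26


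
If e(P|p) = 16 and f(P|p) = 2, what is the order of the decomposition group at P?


|D_P| = e * f
= 16 * 2
= 32

32


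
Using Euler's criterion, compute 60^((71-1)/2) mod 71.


p = 71 is prime and the exponent is (p-1)/2 = 35, so by Euler's criterion 60^35 = (60/71) = +1 or -1 mod 71.
Compute by square-and-multiply:
  35 = 32 + 2 + 1 (binary 100011)
  Repeated squaring mod 71: 60^1 = 60, 60^2 = 50, 60^4 = 15, 60^8 = 12, 60^16 = 2, 60^32 = 4
  60^35 = 60^32 * 60^2 * 60^1 = 4 * 50 * 60 mod 71
    4 * 50 = 200 = 58 mod 71
    58 * 60 = 3480 = 1 mod 71
  60^35 = 1 mod 71
Result 1: 60 is a quadratic residue mod 71.
60^35 mod 71 = 1

1


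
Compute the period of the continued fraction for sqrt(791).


Run the CF algorithm for sqrt(791).
a_0 = floor(sqrt(791)) = 28; set m_0=0, q_0=1.
Recurrence: m' = q*a - m,  q' = (d - m'^2)/q,  a' = floor((a_0 + m')/q').
  step 1: m=28, q=7, a=8
  step 2: m=28, q=1, a=56
a_2 = 2*a_0 = 56, so the period closes here.
sqrt(791) = [28; 8, 56]
Period length = 2

2


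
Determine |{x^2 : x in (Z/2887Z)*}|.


For prime p, the number of non-zero quadratic residues is (p-1)/2.
= (2887-1)/2
= 1443

1443


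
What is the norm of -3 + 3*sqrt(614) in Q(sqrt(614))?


N(a + b*sqrt(d)) = a^2 - d*b^2
= (-3)^2 - (614)*(3)^2
= 9 - 5526
= -5517

-5517


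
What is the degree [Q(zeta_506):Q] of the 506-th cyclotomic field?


The degree equals Euler's totient phi(506).
506 = 2 * 11 * 23
phi(506) = 220

220


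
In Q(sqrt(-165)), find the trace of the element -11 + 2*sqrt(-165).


Tr(a + b*sqrt(d)) = (a + b*sqrt(d)) + (a - b*sqrt(d)) = 2a
= 2 * (-11)
= -22

-22


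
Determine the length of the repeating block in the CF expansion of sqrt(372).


Run the CF algorithm for sqrt(372).
a_0 = floor(sqrt(372)) = 19; set m_0=0, q_0=1.
Recurrence: m' = q*a - m,  q' = (d - m'^2)/q,  a' = floor((a_0 + m')/q').
  step 1: m=19, q=11, a=3
  step 2: m=14, q=16, a=2
  step 3: m=18, q=3, a=12
  step 4: m=18, q=16, a=2
  step 5: m=14, q=11, a=3
  step 6: m=19, q=1, a=38
a_6 = 2*a_0 = 38, so the period closes here.
sqrt(372) = [19; 3, 2, 12, 2, 3, 38]
Period length = 6

6
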